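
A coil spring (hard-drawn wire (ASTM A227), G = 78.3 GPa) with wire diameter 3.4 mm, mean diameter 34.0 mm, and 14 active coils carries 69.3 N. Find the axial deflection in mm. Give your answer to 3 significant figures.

k = Gd⁴/(8D³N_a) = (78.3×10³)(3.4⁴)/(8·34.0³·14) = 2.377 N/mm
δ = F/k = 69.3 / 2.377 = 29.155 mm

29.2 mm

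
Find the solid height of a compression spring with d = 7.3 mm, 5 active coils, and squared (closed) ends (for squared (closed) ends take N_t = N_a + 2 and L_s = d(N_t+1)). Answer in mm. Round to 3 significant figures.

58.4 mm

squared (closed) ends: N_t = N_a + 2 = 5 + 2 = 7
L_s = d·(N_t+1) = 7.3 × 8 = 58.4 mm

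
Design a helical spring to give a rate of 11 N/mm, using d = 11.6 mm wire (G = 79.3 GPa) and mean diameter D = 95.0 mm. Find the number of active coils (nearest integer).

19

N_a = Gd⁴/(8D³k) = (79.3×10³ × 11.6⁴)/(8 × 95.0³ × 11)
    = 1.43584e+09 / 7.5449e+07 = 19.03 → 19 coils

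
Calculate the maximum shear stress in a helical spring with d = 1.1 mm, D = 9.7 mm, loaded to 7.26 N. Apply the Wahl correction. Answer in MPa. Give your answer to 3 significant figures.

Spring index C = D/d = 9.7/1.1 = 8.8182
K_W = (4C−1)/(4C−4) + 0.615/C = 34.273/31.273 + 0.0697 = 1.1657
τ₀ = 8FD/(πd³) = 8·7.26·9.7/(π·1.1³) = 563.376/4.1815 = 134.73 MPa
τ_max = K·τ₀ = 1.1657 × 134.73 = 157.05 MPa

157 MPa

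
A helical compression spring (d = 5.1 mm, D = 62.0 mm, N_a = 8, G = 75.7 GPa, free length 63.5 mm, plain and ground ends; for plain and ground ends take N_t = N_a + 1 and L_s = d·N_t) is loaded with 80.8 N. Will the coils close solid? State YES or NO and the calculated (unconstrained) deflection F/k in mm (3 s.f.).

k = Gd⁴/(8D³N_a) = (75.7×10³)(5.1⁴)/(8·62.0³·8) = 3.3575 N/mm
N_t = 9; L_s = 5.1·9 = 45.9 mm; δ_solid = L₀ − L_s = 63.5 − 45.9 = 17.6 mm
δ = F/k = 80.8/3.3575 = 24.065 mm
δ ≥ δ_solid → spring goes solid

YES, δ = 24.1 mm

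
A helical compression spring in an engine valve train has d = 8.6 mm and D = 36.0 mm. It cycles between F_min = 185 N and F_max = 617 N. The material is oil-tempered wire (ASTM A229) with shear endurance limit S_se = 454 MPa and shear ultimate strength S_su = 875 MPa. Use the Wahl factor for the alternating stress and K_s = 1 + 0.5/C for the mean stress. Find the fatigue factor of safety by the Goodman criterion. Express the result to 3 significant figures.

C = D/d = 36.0/8.6 = 4.1860; K_W = (4C−1)/(4C−4)+0.615/C = 1.3823; K_s = 1+0.5/C = 1.1194
F_a = (F_max−F_min)/2 = 216 N; F_m = (F_max+F_min)/2 = 401 N
τ_a = K_W·8F_aD/(πd³) = 1.3823 × 31.132 = 43.034 MPa
τ_m = K_s·8F_mD/(πd³) = 1.1194 × 57.795 = 64.698 MPa
Goodman: 1/n_f = τ_a/S_se + τ_m/S_su = 43.034/454 + 64.698/875 = 0.09479 + 0.07394 = 0.16873
n_f = 1/0.16873 = 5.927

5.93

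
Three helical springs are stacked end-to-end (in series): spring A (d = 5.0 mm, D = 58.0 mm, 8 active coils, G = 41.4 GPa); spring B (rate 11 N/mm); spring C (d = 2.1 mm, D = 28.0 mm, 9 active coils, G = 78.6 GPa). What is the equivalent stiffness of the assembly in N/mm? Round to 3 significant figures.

k_A = Gd⁴/(8D³N_a) = (41.4×10³)(5.0⁴)/(8·58.0³·8) = 2.0721 N/mm
k_C = Gd⁴/(8D³N_a) = (78.6×10³)(2.1⁴)/(8·28.0³·9) = 0.96715 N/mm
Series: 1/k_eq = 1/2.0721 + 1/11 + 1/0.96715 = 1.6075; k_eq = 0.62209 N/mm

0.622 N/mm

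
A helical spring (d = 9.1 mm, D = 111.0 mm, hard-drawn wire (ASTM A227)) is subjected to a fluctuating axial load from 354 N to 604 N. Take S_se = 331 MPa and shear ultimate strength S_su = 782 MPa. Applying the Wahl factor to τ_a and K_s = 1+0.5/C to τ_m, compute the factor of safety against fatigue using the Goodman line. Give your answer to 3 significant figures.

C = D/d = 111.0/9.1 = 12.1978; K_W = (4C−1)/(4C−4)+0.615/C = 1.1174; K_s = 1+0.5/C = 1.0410
F_a = (F_max−F_min)/2 = 125 N; F_m = (F_max+F_min)/2 = 479 N
τ_a = K_W·8F_aD/(πd³) = 1.1174 × 46.887 = 52.391 MPa
τ_m = K_s·8F_mD/(πd³) = 1.0410 × 179.67 = 187.03 MPa
Goodman: 1/n_f = τ_a/S_se + τ_m/S_su = 52.391/331 + 187.03/782 = 0.15828 + 0.23917 = 0.39746
n_f = 1/0.39746 = 2.516

2.52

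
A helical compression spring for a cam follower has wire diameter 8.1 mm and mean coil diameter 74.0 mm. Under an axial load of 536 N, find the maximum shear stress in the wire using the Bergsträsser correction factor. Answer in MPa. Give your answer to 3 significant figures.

218 MPa

Spring index C = D/d = 74.0/8.1 = 9.1358
K_B = (4C+2)/(4C−3) = 38.543/33.543 = 1.1491
τ₀ = 8FD/(πd³) = 8·536·74.0/(π·8.1³) = 317312/1669.6 = 190.06 MPa
τ_max = K·τ₀ = 1.1491 × 190.06 = 218.39 MPa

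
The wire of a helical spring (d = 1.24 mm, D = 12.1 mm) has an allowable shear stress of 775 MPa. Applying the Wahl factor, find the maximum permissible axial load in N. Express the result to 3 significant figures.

C = D/d = 12.1/1.24 = 9.7581
K_W = (4C−1)/(4C−4) + 0.615/C = 38.032/35.032 + 0.0630 = 1.1487
τ_max = K·8FD/(πd³) → F_max = τ_allow·πd³/(8DK)
F_max = 775·π·1.24³/(8·12.1·1.1487) = 4642.1/111.19 = 41.749 N

41.7 N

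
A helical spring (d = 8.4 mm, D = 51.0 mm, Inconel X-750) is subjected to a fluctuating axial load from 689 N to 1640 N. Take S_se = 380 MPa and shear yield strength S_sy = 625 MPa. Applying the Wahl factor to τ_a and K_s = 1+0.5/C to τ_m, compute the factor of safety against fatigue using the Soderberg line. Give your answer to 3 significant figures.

1.27

C = D/d = 51.0/8.4 = 6.0714; K_W = (4C−1)/(4C−4)+0.615/C = 1.2492; K_s = 1+0.5/C = 1.0824
F_a = (F_max−F_min)/2 = 475.5 N; F_m = (F_max+F_min)/2 = 1164.5 N
τ_a = K_W·8F_aD/(πd³) = 1.2492 × 104.19 = 130.15 MPa
τ_m = K_s·8F_mD/(πd³) = 1.0824 × 255.16 = 276.17 MPa
Soderberg: 1/n_f = τ_a/S_se + τ_m/S_sy = 130.15/380 + 276.17/625 = 0.34250 + 0.44188 = 0.78438
n_f = 1/0.78438 = 1.275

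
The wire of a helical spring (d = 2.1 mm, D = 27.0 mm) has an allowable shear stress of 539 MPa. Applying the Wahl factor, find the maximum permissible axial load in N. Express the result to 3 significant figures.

C = D/d = 27.0/2.1 = 12.8571
K_W = (4C−1)/(4C−4) + 0.615/C = 50.429/47.429 + 0.0478 = 1.1111
τ_max = K·8FD/(πd³) → F_max = τ_allow·πd³/(8DK)
F_max = 539·π·2.1³/(8·27.0·1.1111) = 15682/239.99 = 65.342 N

65.3 N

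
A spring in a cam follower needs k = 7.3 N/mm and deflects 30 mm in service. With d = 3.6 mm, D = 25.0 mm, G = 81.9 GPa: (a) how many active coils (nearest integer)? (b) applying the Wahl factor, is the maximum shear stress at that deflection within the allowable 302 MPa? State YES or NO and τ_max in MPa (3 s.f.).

(a) 15 coils; (b) NO, τ_max = 365 MPa

N_a = Gd⁴/(8D³k) = (81.9×10³)(3.6⁴)/(8·25.0³·7.3) = 15.08 → N_a = 15
Actual rate k = Gd⁴/(8D³·15) = 7.3366 N/mm
Working load F = kδ = 7.3366·30 = 220.1 N
C = 25.0/3.6 = 6.9444; K_W = (4C−1)/(4C−4)+0.615/C = 1.2147
τ_max = K_W·8FD/(πd³) = 1.2147·300.32 = 364.81 MPa
τ_max > 302 MPa → exceeds allowable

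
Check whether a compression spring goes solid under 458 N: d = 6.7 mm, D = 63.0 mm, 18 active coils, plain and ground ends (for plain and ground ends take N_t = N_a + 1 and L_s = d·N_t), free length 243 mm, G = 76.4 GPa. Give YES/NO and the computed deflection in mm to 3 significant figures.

NO, δ = 107 mm

k = Gd⁴/(8D³N_a) = (76.4×10³)(6.7⁴)/(8·63.0³·18) = 4.2757 N/mm
N_t = 19; L_s = 6.7·19 = 127.3 mm; δ_solid = L₀ − L_s = 243 − 127.3 = 115.7 mm
δ = F/k = 458/4.2757 = 107.12 mm
δ < δ_solid → spring does not go solid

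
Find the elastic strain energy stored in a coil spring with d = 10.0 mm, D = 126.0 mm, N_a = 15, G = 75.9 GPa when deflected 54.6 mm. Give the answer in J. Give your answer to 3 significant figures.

k = Gd⁴/(8D³N_a) = (75.9×10³)(10.0⁴)/(8·126.0³·15) = 3.1619 N/mm
U = ½kδ² = 0.5 × 3.1619 × 54.6² = 4713.1 N·mm = 4.7131 J

4.71 J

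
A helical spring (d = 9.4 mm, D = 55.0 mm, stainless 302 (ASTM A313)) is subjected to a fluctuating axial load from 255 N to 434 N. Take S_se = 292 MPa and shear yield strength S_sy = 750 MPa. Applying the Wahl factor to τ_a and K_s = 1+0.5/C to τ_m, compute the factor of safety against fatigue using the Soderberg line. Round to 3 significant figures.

C = D/d = 55.0/9.4 = 5.8511; K_W = (4C−1)/(4C−4)+0.615/C = 1.2597; K_s = 1+0.5/C = 1.0855
F_a = (F_max−F_min)/2 = 89.5 N; F_m = (F_max+F_min)/2 = 344.5 N
τ_a = K_W·8F_aD/(πd³) = 1.2597 × 15.092 = 19.011 MPa
τ_m = K_s·8F_mD/(πd³) = 1.0855 × 58.091 = 63.055 MPa
Soderberg: 1/n_f = τ_a/S_se + τ_m/S_sy = 19.011/292 + 63.055/750 = 0.06511 + 0.08407 = 0.14918
n_f = 1/0.14918 = 6.703

6.70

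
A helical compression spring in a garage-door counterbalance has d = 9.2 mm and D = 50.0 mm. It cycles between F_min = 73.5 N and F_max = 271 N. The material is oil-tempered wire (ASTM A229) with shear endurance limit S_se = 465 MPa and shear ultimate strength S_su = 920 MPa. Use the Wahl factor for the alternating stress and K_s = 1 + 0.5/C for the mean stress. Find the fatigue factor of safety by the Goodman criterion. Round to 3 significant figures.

C = D/d = 50.0/9.2 = 5.4348; K_W = (4C−1)/(4C−4)+0.615/C = 1.2823; K_s = 1+0.5/C = 1.0920
F_a = (F_max−F_min)/2 = 98.75 N; F_m = (F_max+F_min)/2 = 172.25 N
τ_a = K_W·8F_aD/(πd³) = 1.2823 × 16.147 = 20.705 MPa
τ_m = K_s·8F_mD/(πd³) = 1.0920 × 28.165 = 30.756 MPa
Goodman: 1/n_f = τ_a/S_se + τ_m/S_su = 20.705/465 + 30.756/920 = 0.04453 + 0.03343 = 0.077956
n_f = 1/0.077956 = 12.83

12.8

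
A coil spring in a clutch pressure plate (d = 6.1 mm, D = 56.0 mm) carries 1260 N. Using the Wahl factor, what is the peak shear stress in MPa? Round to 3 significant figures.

Spring index C = D/d = 56.0/6.1 = 9.1803
K_W = (4C−1)/(4C−4) + 0.615/C = 35.721/32.721 + 0.0670 = 1.1587
τ₀ = 8FD/(πd³) = 8·1260·56.0/(π·6.1³) = 564480/713.08 = 791.61 MPa
τ_max = K·τ₀ = 1.1587 × 791.61 = 917.21 MPa

917 MPa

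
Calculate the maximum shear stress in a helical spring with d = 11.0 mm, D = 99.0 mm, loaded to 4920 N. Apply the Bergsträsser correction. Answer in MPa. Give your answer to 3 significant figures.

Spring index C = D/d = 99.0/11.0 = 9.0000
K_B = (4C+2)/(4C−3) = 38.000/33.000 = 1.1515
τ₀ = 8FD/(πd³) = 8·4920·99.0/(π·11.0³) = 3.89664e+06/4181.5 = 931.89 MPa
τ_max = K·τ₀ = 1.1515 × 931.89 = 1073.1 MPa

1070 MPa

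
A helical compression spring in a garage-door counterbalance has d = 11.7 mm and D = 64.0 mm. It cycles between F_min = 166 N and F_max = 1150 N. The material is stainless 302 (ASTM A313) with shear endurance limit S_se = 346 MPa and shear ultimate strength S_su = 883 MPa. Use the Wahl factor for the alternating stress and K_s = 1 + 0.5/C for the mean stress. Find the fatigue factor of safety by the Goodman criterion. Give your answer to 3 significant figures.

C = D/d = 64.0/11.7 = 5.4701; K_W = (4C−1)/(4C−4)+0.615/C = 1.2802; K_s = 1+0.5/C = 1.0914
F_a = (F_max−F_min)/2 = 492 N; F_m = (F_max+F_min)/2 = 658 N
τ_a = K_W·8F_aD/(πd³) = 1.2802 × 50.064 = 64.093 MPa
τ_m = K_s·8F_mD/(πd³) = 1.0914 × 66.956 = 73.076 MPa
Goodman: 1/n_f = τ_a/S_se + τ_m/S_su = 64.093/346 + 73.076/883 = 0.18524 + 0.08276 = 0.268
n_f = 1/0.268 = 3.731

3.73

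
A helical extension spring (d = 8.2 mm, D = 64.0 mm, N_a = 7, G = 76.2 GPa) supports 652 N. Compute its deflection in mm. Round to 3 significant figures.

27.8 mm

k = Gd⁴/(8D³N_a) = (76.2×10³)(8.2⁴)/(8·64.0³·7) = 23.468 N/mm
δ = F/k = 652 / 23.468 = 27.782 mm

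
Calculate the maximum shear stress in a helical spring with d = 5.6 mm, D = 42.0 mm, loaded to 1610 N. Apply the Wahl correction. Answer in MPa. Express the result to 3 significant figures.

Spring index C = D/d = 42.0/5.6 = 7.5000
K_W = (4C−1)/(4C−4) + 0.615/C = 29.000/26.000 + 0.0820 = 1.1974
τ₀ = 8FD/(πd³) = 8·1610·42.0/(π·5.6³) = 540960/551.71 = 980.51 MPa
τ_max = K·τ₀ = 1.1974 × 980.51 = 1174 MPa

1170 MPa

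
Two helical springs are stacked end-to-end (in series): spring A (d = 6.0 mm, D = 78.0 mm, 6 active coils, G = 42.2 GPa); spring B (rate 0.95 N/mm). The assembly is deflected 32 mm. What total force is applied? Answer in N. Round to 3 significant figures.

k_A = Gd⁴/(8D³N_a) = (42.2×10³)(6.0⁴)/(8·78.0³·6) = 2.401 N/mm
Series: 1/k_eq = 1/2.401 + 1/0.95 = 1.4691; k_eq = 0.68068 N/mm
F = k_eq·δ = 0.68068·32 = 21.782 N

21.8 N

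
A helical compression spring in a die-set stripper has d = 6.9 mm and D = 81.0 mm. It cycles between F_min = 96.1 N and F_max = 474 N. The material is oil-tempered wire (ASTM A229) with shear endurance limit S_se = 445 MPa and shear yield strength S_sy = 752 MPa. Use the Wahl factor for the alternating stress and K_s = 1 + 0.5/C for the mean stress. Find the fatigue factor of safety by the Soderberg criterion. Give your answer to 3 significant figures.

C = D/d = 81.0/6.9 = 11.7391; K_W = (4C−1)/(4C−4)+0.615/C = 1.1222; K_s = 1+0.5/C = 1.0426
F_a = (F_max−F_min)/2 = 188.95 N; F_m = (F_max+F_min)/2 = 285.05 N
τ_a = K_W·8F_aD/(πd³) = 1.1222 × 118.64 = 133.14 MPa
τ_m = K_s·8F_mD/(πd³) = 1.0426 × 178.98 = 186.6 MPa
Soderberg: 1/n_f = τ_a/S_se + τ_m/S_sy = 133.14/445 + 186.6/752 = 0.29919 + 0.24814 = 0.54733
n_f = 1/0.54733 = 1.827

1.83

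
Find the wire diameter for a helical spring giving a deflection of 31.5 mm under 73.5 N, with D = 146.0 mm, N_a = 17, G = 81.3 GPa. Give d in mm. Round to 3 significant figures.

Required rate k = F/δ = 73.5/31.5 = 2.3333 N/mm
d = (8D³N_a·k / G)^(1/4) = (8·146.0³·17·2.3333 / (81.3×10³))^0.25
  = (12147)^0.25 = 10.4983 mm

10.5 mm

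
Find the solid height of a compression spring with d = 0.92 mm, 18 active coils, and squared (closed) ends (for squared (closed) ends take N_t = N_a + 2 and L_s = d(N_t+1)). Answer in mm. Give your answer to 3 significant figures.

19.3 mm

squared (closed) ends: N_t = N_a + 2 = 18 + 2 = 20
L_s = d·(N_t+1) = 0.92 × 21 = 19.32 mm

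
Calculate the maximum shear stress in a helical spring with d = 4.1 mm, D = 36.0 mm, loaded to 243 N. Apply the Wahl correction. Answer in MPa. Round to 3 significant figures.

377 MPa

Spring index C = D/d = 36.0/4.1 = 8.7805
K_W = (4C−1)/(4C−4) + 0.615/C = 34.122/31.122 + 0.0700 = 1.1664
τ₀ = 8FD/(πd³) = 8·243·36.0/(π·4.1³) = 69984/216.52 = 323.22 MPa
τ_max = K·τ₀ = 1.1664 × 323.22 = 377.01 MPa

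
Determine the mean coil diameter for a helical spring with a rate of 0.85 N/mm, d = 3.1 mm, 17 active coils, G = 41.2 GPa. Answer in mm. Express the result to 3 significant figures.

32.0 mm

D = (Gd⁴/(8N_a·k))^(1/3) = (41.2×10³·3.1⁴/(8·17·0.85))^(1/3)
  = (32914.4)^(1/3) = 32.0476 mm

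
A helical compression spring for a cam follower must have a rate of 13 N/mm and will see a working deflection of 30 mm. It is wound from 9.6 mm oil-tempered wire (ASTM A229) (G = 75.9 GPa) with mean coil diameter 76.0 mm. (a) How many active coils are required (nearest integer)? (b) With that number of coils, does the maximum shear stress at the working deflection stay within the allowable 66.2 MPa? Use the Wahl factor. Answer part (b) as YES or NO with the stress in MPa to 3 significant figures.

N_a = Gd⁴/(8D³k) = (75.9×10³)(9.6⁴)/(8·76.0³·13) = 14.12 → N_a = 14
Actual rate k = Gd⁴/(8D³·14) = 13.112 N/mm
Working load F = kδ = 13.112·30 = 393.36 N
C = 76.0/9.6 = 7.9167; K_W = (4C−1)/(4C−4)+0.615/C = 1.1861
τ_max = K_W·8FD/(πd³) = 1.1861·86.046 = 102.06 MPa
τ_max > 66.2 MPa → exceeds allowable

(a) 14 coils; (b) NO, τ_max = 102 MPa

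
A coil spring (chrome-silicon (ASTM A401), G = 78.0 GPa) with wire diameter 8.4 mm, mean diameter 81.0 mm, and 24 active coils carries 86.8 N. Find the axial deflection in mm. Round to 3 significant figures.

22.8 mm

k = Gd⁴/(8D³N_a) = (78.0×10³)(8.4⁴)/(8·81.0³·24) = 3.8059 N/mm
δ = F/k = 86.8 / 3.8059 = 22.807 mm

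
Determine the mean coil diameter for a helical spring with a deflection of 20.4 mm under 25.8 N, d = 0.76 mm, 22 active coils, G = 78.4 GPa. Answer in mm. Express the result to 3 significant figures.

Required rate k = F/δ = 25.8/20.4 = 1.2647 N/mm
D = (Gd⁴/(8N_a·k))^(1/3) = (78.4×10³·0.76⁴/(8·22·1.2647))^(1/3)
  = (117.508)^(1/3) = 4.8980 mm

4.90 mm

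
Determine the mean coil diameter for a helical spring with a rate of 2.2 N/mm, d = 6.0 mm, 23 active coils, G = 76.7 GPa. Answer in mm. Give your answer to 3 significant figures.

62.6 mm

D = (Gd⁴/(8N_a·k))^(1/3) = (76.7×10³·6.0⁴/(8·23·2.2))^(1/3)
  = (245561)^(1/3) = 62.6210 mm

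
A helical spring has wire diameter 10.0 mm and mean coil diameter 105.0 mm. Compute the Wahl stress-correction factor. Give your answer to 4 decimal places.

1.1375

C = D/d = 105.0/10.0 = 10.5000
K_W = (4C−1)/(4C−4) + 0.615/C = 41.000/38.000 + 0.0586 = 1.1375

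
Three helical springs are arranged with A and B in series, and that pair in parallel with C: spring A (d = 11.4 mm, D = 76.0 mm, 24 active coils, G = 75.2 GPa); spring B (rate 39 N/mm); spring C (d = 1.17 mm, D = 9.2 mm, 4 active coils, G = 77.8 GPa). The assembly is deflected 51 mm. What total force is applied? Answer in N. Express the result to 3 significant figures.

k_A = Gd⁴/(8D³N_a) = (75.2×10³)(11.4⁴)/(8·76.0³·24) = 15.069 N/mm
k_C = Gd⁴/(8D³N_a) = (77.8×10³)(1.17⁴)/(8·9.2³·4) = 5.8507 N/mm
Springs A,B series: k_AB = 1/(1/15.069+1/39) = 10.869 N/mm; parallel with C: k_eq = 10.869+5.8507 = 16.72 N/mm
F = k_eq·δ = 16.72·51 = 852.73 N

853 N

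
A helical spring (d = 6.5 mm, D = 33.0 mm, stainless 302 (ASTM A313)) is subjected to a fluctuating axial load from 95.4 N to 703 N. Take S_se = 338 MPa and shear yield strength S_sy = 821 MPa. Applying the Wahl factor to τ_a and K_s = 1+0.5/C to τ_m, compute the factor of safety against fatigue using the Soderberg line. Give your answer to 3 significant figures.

1.91

C = D/d = 33.0/6.5 = 5.0769; K_W = (4C−1)/(4C−4)+0.615/C = 1.3051; K_s = 1+0.5/C = 1.0985
F_a = (F_max−F_min)/2 = 303.8 N; F_m = (F_max+F_min)/2 = 399.2 N
τ_a = K_W·8F_aD/(πd³) = 1.3051 × 92.961 = 121.32 MPa
τ_m = K_s·8F_mD/(πd³) = 1.0985 × 122.15 = 134.18 MPa
Soderberg: 1/n_f = τ_a/S_se + τ_m/S_sy = 121.32/338 + 134.18/821 = 0.35895 + 0.16344 = 0.52238
n_f = 1/0.52238 = 1.914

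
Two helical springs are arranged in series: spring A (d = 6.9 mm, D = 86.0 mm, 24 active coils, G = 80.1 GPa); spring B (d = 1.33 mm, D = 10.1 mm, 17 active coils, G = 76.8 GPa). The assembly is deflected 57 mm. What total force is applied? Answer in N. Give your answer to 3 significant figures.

k_A = Gd⁴/(8D³N_a) = (80.1×10³)(6.9⁴)/(8·86.0³·24) = 1.4867 N/mm
k_B = Gd⁴/(8D³N_a) = (76.8×10³)(1.33⁴)/(8·10.1³·17) = 1.715 N/mm
Series: 1/k_eq = 1/1.4867 + 1/1.715 = 1.2557; k_eq = 0.79636 N/mm
F = k_eq·δ = 0.79636·57 = 45.393 N

45.4 N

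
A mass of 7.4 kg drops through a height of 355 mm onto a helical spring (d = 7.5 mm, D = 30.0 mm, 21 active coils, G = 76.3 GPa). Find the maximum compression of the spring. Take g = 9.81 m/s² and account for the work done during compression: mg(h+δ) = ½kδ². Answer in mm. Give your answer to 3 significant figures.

k = Gd⁴/(8D³N_a) = (76.3×10³)(7.5⁴)/(8·30.0³·21) = 53.223 N/mm
W = mg = 7.4 × 9.81 = 72.594 N
½kδ² − Wδ − Wh = 0 → δ = (W + √(W² + 2kWh))/k
δ = (72.594 + √(5269.9 + 2.74319e+06))/53.223 = (72.594 + 1657.8)/53.223 = 32.513 mm

32.5 mm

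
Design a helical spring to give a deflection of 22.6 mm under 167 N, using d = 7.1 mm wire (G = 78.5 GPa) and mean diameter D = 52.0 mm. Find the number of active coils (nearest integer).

Required rate k = F/δ = 167/22.6 = 7.3894 N/mm
N_a = Gd⁴/(8D³k) = (78.5×10³ × 7.1⁴)/(8 × 52.0³ × 7.3894)
    = 1.99482e+08 / 8.31205e+06 = 24 → 24 coils

24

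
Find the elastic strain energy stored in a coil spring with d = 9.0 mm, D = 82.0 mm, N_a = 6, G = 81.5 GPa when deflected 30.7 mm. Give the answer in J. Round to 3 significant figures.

k = Gd⁴/(8D³N_a) = (81.5×10³)(9.0⁴)/(8·82.0³·6) = 20.204 N/mm
U = ½kδ² = 0.5 × 20.204 × 30.7² = 9521.2 N·mm = 9.5212 J

9.52 J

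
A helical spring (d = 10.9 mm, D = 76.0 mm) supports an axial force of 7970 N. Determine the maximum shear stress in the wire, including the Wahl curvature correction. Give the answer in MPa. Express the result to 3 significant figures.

1450 MPa

Spring index C = D/d = 76.0/10.9 = 6.9725
K_W = (4C−1)/(4C−4) + 0.615/C = 26.890/23.890 + 0.0882 = 1.2138
τ₀ = 8FD/(πd³) = 8·7970·76.0/(π·10.9³) = 4.84576e+06/4068.5 = 1191.1 MPa
τ_max = K·τ₀ = 1.2138 × 1191.1 = 1445.7 MPa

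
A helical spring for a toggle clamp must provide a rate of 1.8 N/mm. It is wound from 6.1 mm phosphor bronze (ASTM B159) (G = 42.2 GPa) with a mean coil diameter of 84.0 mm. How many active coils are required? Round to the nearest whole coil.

7

N_a = Gd⁴/(8D³k) = (42.2×10³ × 6.1⁴)/(8 × 84.0³ × 1.8)
    = 5.84294e+07 / 8.53494e+06 = 6.846 → 7 coils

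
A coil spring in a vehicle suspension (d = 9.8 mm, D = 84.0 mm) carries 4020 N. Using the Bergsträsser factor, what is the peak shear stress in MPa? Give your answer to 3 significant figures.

Spring index C = D/d = 84.0/9.8 = 8.5714
K_B = (4C+2)/(4C−3) = 36.286/31.286 = 1.1598
τ₀ = 8FD/(πd³) = 8·4020·84.0/(π·9.8³) = 2.70144e+06/2956.8 = 913.62 MPa
τ_max = K·τ₀ = 1.1598 × 913.62 = 1059.6 MPa

1060 MPa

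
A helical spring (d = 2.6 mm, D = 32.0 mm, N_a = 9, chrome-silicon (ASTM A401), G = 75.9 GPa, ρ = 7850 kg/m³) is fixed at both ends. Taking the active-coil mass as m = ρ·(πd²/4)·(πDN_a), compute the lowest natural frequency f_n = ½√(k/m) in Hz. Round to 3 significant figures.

98.7 Hz

k = Gd⁴/(8D³N_a) = (75.9×10³)(2.6⁴)/(8·32.0³·9) = 1.4701 N/mm = 1470.1 N/m
Wire length L = πDN_a = π·32.0·9 = 904.78 mm
m = ρ·(πd²/4)·L = 7850 × 5.3093×10⁻⁶ m² × 0.90478 m = 0.037709 kg
f_n = ½√(k/m) = 0.5·√(1470.1/0.037709) = 0.5·√(38986) = 98.724 Hz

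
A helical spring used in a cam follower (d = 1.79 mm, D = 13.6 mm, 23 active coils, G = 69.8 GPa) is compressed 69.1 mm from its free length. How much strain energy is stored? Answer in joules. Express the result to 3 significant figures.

k = Gd⁴/(8D³N_a) = (69.8×10³)(1.79⁴)/(8·13.6³·23) = 1.5482 N/mm
U = ½kδ² = 0.5 × 1.5482 × 69.1² = 3696.2 N·mm = 3.6962 J

3.70 J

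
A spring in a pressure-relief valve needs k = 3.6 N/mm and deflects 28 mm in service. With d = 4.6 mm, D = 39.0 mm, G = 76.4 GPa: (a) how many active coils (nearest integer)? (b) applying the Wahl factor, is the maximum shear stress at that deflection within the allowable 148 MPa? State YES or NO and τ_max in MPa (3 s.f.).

(a) 20 coils; (b) YES, τ_max = 121 MPa

N_a = Gd⁴/(8D³k) = (76.4×10³)(4.6⁴)/(8·39.0³·3.6) = 20.02 → N_a = 20
Actual rate k = Gd⁴/(8D³·20) = 3.6042 N/mm
Working load F = kδ = 3.6042·28 = 100.92 N
C = 39.0/4.6 = 8.4783; K_W = (4C−1)/(4C−4)+0.615/C = 1.1728
τ_max = K_W·8FD/(πd³) = 1.1728·102.97 = 120.76 MPa
τ_max ≤ 148 MPa → acceptable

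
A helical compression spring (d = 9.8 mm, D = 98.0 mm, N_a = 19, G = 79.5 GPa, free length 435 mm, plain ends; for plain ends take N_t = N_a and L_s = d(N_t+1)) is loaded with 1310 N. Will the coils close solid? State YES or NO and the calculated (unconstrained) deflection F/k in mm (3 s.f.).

YES, δ = 256 mm

k = Gd⁴/(8D³N_a) = (79.5×10³)(9.8⁴)/(8·98.0³·19) = 5.1257 N/mm
N_t = 19; L_s = 9.8·20 = 196 mm; δ_solid = L₀ − L_s = 435 − 196 = 239 mm
δ = F/k = 1310/5.1257 = 255.58 mm
δ ≥ δ_solid → spring goes solid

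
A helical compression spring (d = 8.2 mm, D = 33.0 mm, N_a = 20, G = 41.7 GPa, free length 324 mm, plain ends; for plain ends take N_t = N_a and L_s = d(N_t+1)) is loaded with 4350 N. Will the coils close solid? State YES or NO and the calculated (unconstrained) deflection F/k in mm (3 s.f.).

NO, δ = 133 mm

k = Gd⁴/(8D³N_a) = (41.7×10³)(8.2⁴)/(8·33.0³·20) = 32.789 N/mm
N_t = 20; L_s = 8.2·21 = 172.2 mm; δ_solid = L₀ − L_s = 324 − 172.2 = 151.8 mm
δ = F/k = 4350/32.789 = 132.67 mm
δ < δ_solid → spring does not go solid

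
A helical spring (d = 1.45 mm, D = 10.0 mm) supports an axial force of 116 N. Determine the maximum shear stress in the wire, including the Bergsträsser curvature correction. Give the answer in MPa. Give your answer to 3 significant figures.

1170 MPa

Spring index C = D/d = 10.0/1.45 = 6.8966
K_B = (4C+2)/(4C−3) = 29.586/24.586 = 1.2034
τ₀ = 8FD/(πd³) = 8·116·10.0/(π·1.45³) = 9280/9.5775 = 968.93 MPa
τ_max = K·τ₀ = 1.2034 × 968.93 = 1166 MPa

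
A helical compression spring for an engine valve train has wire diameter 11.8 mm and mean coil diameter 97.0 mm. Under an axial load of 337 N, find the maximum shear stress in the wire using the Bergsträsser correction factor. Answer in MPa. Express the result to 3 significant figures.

59.1 MPa

Spring index C = D/d = 97.0/11.8 = 8.2203
K_B = (4C+2)/(4C−3) = 34.881/29.881 = 1.1673
τ₀ = 8FD/(πd³) = 8·337·97.0/(π·11.8³) = 261512/5161.7 = 50.664 MPa
τ_max = K·τ₀ = 1.1673 × 50.664 = 59.141 MPa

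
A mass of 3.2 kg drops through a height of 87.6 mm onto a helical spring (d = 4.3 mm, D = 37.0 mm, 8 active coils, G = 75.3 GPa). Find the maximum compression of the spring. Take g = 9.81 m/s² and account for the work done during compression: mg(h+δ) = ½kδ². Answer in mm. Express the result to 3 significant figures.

30.6 mm

k = Gd⁴/(8D³N_a) = (75.3×10³)(4.3⁴)/(8·37.0³·8) = 7.9412 N/mm
W = mg = 3.2 × 9.81 = 31.392 N
½kδ² − Wδ − Wh = 0 → δ = (W + √(W² + 2kWh))/k
δ = (31.392 + √(985.46 + 43675.4))/7.9412 = (31.392 + 211.33)/7.9412 = 30.565 mm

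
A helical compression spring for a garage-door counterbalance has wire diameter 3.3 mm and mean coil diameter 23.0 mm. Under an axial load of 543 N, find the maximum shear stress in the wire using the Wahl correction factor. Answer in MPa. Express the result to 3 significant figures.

1070 MPa

Spring index C = D/d = 23.0/3.3 = 6.9697
K_W = (4C−1)/(4C−4) + 0.615/C = 26.879/23.879 + 0.0882 = 1.2139
τ₀ = 8FD/(πd³) = 8·543·23.0/(π·3.3³) = 99912/112.9 = 884.96 MPa
τ_max = K·τ₀ = 1.2139 × 884.96 = 1074.2 MPa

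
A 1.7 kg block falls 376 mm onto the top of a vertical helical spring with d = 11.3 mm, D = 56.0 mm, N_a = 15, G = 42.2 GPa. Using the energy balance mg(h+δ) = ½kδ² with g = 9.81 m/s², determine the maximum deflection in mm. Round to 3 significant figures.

k = Gd⁴/(8D³N_a) = (42.2×10³)(11.3⁴)/(8·56.0³·15) = 32.65 N/mm
W = mg = 1.7 × 9.81 = 16.677 N
½kδ² − Wδ − Wh = 0 → δ = (W + √(W² + 2kWh))/k
δ = (16.677 + √(278.12 + 409465))/32.65 = (16.677 + 640.11)/32.65 = 20.116 mm

20.1 mm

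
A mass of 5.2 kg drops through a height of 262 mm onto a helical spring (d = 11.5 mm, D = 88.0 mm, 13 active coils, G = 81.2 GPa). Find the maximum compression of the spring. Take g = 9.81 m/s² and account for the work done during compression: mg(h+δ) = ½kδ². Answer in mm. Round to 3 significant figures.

39.2 mm

k = Gd⁴/(8D³N_a) = (81.2×10³)(11.5⁴)/(8·88.0³·13) = 20.039 N/mm
W = mg = 5.2 × 9.81 = 51.012 N
½kδ² − Wδ − Wh = 0 → δ = (W + √(W² + 2kWh))/k
δ = (51.012 + √(2602.2 + 535636))/20.039 = (51.012 + 733.65)/20.039 = 39.158 mm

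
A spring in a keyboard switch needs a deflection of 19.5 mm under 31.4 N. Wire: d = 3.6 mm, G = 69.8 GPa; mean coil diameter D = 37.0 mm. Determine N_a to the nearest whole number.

Required rate k = F/δ = 31.4/19.5 = 1.6103 N/mm
N_a = Gd⁴/(8D³k) = (69.8×10³ × 3.6⁴)/(8 × 37.0³ × 1.6103)
    = 1.17237e+07 / 652515 = 17.97 → 18 coils

18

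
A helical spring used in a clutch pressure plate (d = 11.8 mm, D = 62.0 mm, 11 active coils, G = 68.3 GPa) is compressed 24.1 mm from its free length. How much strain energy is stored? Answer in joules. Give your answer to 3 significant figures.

18.3 J

k = Gd⁴/(8D³N_a) = (68.3×10³)(11.8⁴)/(8·62.0³·11) = 63.138 N/mm
U = ½kδ² = 0.5 × 63.138 × 24.1² = 18336 N·mm = 18.336 J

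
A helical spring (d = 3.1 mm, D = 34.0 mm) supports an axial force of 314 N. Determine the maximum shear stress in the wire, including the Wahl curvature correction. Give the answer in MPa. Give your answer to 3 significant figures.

1030 MPa

Spring index C = D/d = 34.0/3.1 = 10.9677
K_W = (4C−1)/(4C−4) + 0.615/C = 42.871/39.871 + 0.0561 = 1.1313
τ₀ = 8FD/(πd³) = 8·314·34.0/(π·3.1³) = 85408/93.591 = 912.56 MPa
τ_max = K·τ₀ = 1.1313 × 912.56 = 1032.4 MPa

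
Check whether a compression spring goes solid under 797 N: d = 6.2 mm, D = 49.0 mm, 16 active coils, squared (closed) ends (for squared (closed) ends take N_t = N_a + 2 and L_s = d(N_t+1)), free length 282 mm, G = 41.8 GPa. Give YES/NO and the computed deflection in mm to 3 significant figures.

k = Gd⁴/(8D³N_a) = (41.8×10³)(6.2⁴)/(8·49.0³·16) = 4.1015 N/mm
N_t = 18; L_s = 6.2·19 = 117.8 mm; δ_solid = L₀ − L_s = 282 − 117.8 = 164.2 mm
δ = F/k = 797/4.1015 = 194.32 mm
δ ≥ δ_solid → spring goes solid

YES, δ = 194 mm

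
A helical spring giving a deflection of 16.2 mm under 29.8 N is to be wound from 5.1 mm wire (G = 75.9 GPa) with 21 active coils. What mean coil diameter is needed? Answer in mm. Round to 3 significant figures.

55.0 mm

Required rate k = F/δ = 29.8/16.2 = 1.8395 N/mm
D = (Gd⁴/(8N_a·k))^(1/3) = (75.9×10³·5.1⁴/(8·21·1.8395))^(1/3)
  = (166154)^(1/3) = 54.9757 mm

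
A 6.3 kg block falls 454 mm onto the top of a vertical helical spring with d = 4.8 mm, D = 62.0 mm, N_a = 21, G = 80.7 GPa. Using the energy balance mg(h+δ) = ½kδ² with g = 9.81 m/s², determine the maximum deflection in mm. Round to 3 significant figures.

294 mm

k = Gd⁴/(8D³N_a) = (80.7×10³)(4.8⁴)/(8·62.0³·21) = 1.0699 N/mm
W = mg = 6.3 × 9.81 = 61.803 N
½kδ² − Wδ − Wh = 0 → δ = (W + √(W² + 2kWh))/k
δ = (61.803 + √(3819.6 + 60041.2))/1.0699 = (61.803 + 252.71)/1.0699 = 293.95 mm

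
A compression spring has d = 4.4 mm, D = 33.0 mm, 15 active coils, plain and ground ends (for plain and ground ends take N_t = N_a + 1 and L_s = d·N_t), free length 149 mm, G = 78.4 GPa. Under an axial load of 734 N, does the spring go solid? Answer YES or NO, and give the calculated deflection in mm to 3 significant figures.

YES, δ = 108 mm

k = Gd⁴/(8D³N_a) = (78.4×10³)(4.4⁴)/(8·33.0³·15) = 6.814 N/mm
N_t = 16; L_s = 4.4·16 = 70.4 mm; δ_solid = L₀ − L_s = 149 − 70.4 = 78.6 mm
δ = F/k = 734/6.814 = 107.72 mm
δ ≥ δ_solid → spring goes solid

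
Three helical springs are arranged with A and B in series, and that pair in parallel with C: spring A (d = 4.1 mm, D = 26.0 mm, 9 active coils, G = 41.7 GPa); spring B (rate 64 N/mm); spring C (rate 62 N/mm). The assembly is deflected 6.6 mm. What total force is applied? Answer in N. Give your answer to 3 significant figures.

463 N

k_A = Gd⁴/(8D³N_a) = (41.7×10³)(4.1⁴)/(8·26.0³·9) = 9.3115 N/mm
Springs A,B series: k_AB = 1/(1/9.3115+1/64) = 8.1288 N/mm; parallel with C: k_eq = 8.1288+62 = 70.129 N/mm
F = k_eq·δ = 70.129·6.6 = 462.85 N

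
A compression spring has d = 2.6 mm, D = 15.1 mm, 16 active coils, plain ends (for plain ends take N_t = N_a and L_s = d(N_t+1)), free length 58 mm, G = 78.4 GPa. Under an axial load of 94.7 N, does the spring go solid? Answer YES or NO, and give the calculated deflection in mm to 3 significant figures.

k = Gd⁴/(8D³N_a) = (78.4×10³)(2.6⁴)/(8·15.1³·16) = 8.1296 N/mm
N_t = 16; L_s = 2.6·17 = 44.2 mm; δ_solid = L₀ − L_s = 58 − 44.2 = 13.8 mm
δ = F/k = 94.7/8.1296 = 11.649 mm
δ < δ_solid → spring does not go solid

NO, δ = 11.6 mm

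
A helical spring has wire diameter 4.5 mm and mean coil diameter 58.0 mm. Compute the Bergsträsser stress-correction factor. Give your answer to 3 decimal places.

1.103

C = D/d = 58.0/4.5 = 12.8889
K_B = (4C+2)/(4C−3) = 53.556/48.556 = 1.1030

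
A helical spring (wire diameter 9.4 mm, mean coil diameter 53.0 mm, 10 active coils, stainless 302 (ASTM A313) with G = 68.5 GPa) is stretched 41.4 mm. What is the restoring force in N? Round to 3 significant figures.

1860 N

k = Gd⁴/(8D³N_a) = (68.5×10³)(9.4⁴)/(8·53.0³·10) = 44.904 N/mm
F = k·δ = 44.904 × 41.4 = 1859 N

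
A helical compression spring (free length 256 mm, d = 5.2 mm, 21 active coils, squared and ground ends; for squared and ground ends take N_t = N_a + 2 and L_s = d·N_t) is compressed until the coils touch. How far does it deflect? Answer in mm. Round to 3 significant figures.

136 mm

N_t = 23; L_s = 5.2·23 = 119.6 mm
δ_solid = L₀ − L_s = 256 − 119.6 = 136.4 mm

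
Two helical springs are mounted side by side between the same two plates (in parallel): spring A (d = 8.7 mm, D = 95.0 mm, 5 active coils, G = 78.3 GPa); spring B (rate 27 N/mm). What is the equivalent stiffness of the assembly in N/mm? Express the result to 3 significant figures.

k_A = Gd⁴/(8D³N_a) = (78.3×10³)(8.7⁴)/(8·95.0³·5) = 13.08 N/mm
Parallel: k_eq = 13.08 + 27 = 40.08 N/mm

40.1 N/mm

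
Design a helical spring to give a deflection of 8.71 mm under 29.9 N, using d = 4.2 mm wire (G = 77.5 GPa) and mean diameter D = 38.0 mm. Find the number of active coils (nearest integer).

16

Required rate k = F/δ = 29.9/8.71 = 3.4328 N/mm
N_a = Gd⁴/(8D³k) = (77.5×10³ × 4.2⁴)/(8 × 38.0³ × 3.4328)
    = 2.41156e+07 / 1.50693e+06 = 16 → 16 coils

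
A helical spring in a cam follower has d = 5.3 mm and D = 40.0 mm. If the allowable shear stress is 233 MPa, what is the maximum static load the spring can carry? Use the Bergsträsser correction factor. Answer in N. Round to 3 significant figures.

C = D/d = 40.0/5.3 = 7.5472
K_B = (4C+2)/(4C−3) = 32.189/27.189 = 1.1839
τ_max = K·8FD/(πd³) → F_max = τ_allow·πd³/(8DK)
F_max = 233·π·5.3³/(8·40.0·1.1839) = 1.0898e+05/378.85 = 287.65 N

288 N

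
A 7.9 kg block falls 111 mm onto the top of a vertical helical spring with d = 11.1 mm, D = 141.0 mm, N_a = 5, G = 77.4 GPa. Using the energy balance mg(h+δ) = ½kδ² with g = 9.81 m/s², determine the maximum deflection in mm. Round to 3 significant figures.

48.6 mm

k = Gd⁴/(8D³N_a) = (77.4×10³)(11.1⁴)/(8·141.0³·5) = 10.479 N/mm
W = mg = 7.9 × 9.81 = 77.499 N
½kδ² − Wδ − Wh = 0 → δ = (W + √(W² + 2kWh))/k
δ = (77.499 + √(6006.1 + 180287))/10.479 = (77.499 + 431.62)/10.479 = 48.585 mm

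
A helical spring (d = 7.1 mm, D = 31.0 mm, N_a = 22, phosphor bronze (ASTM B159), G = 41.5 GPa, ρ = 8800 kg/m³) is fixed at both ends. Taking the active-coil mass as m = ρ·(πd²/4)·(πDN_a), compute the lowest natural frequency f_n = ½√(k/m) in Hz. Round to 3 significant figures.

k = Gd⁴/(8D³N_a) = (41.5×10³)(7.1⁴)/(8·31.0³·22) = 20.113 N/mm = 20113 N/m
Wire length L = πDN_a = π·31.0·22 = 2142.6 mm
m = ρ·(πd²/4)·L = 8800 × 39.592×10⁻⁶ m² × 2.1426 m = 0.74649 kg
f_n = ½√(k/m) = 0.5·√(20113/0.74649) = 0.5·√(26944) = 82.073 Hz

82.1 Hz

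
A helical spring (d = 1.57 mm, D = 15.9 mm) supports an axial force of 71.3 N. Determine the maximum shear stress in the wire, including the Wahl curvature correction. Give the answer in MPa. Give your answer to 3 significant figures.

853 MPa

Spring index C = D/d = 15.9/1.57 = 10.1274
K_W = (4C−1)/(4C−4) + 0.615/C = 39.510/36.510 + 0.0607 = 1.1429
τ₀ = 8FD/(πd³) = 8·71.3·15.9/(π·1.57³) = 9069.36/12.158 = 745.98 MPa
τ_max = K·τ₀ = 1.1429 × 745.98 = 852.58 MPa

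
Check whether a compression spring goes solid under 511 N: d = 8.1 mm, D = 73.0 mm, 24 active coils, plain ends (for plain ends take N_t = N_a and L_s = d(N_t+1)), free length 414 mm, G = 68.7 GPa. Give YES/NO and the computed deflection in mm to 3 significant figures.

k = Gd⁴/(8D³N_a) = (68.7×10³)(8.1⁴)/(8·73.0³·24) = 3.9594 N/mm
N_t = 24; L_s = 8.1·25 = 202.5 mm; δ_solid = L₀ − L_s = 414 − 202.5 = 211.5 mm
δ = F/k = 511/3.9594 = 129.06 mm
δ < δ_solid → spring does not go solid

NO, δ = 129 mm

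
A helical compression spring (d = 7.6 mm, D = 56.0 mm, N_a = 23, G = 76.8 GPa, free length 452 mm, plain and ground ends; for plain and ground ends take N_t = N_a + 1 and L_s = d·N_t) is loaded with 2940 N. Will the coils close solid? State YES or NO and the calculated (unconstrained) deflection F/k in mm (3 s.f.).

YES, δ = 371 mm

k = Gd⁴/(8D³N_a) = (76.8×10³)(7.6⁴)/(8·56.0³·23) = 7.9293 N/mm
N_t = 24; L_s = 7.6·24 = 182.4 mm; δ_solid = L₀ − L_s = 452 − 182.4 = 269.6 mm
δ = F/k = 2940/7.9293 = 370.78 mm
δ ≥ δ_solid → spring goes solid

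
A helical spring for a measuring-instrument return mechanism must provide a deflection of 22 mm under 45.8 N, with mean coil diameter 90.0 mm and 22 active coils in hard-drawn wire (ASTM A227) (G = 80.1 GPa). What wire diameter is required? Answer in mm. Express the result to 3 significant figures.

7.60 mm

Required rate k = F/δ = 45.8/22 = 2.0818 N/mm
d = (8D³N_a·k / G)^(1/4) = (8·90.0³·22·2.0818 / (80.1×10³))^0.25
  = (3334.7)^0.25 = 7.5991 mm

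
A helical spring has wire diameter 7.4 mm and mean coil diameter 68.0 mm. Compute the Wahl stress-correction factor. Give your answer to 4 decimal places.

1.1585

C = D/d = 68.0/7.4 = 9.1892
K_W = (4C−1)/(4C−4) + 0.615/C = 35.757/32.757 + 0.0669 = 1.1585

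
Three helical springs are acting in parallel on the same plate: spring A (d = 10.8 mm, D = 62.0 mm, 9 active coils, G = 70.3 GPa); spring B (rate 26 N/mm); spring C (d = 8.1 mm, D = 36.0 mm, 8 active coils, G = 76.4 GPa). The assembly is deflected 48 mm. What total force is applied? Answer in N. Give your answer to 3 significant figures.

9210 N

k_A = Gd⁴/(8D³N_a) = (70.3×10³)(10.8⁴)/(8·62.0³·9) = 55.737 N/mm
k_C = Gd⁴/(8D³N_a) = (76.4×10³)(8.1⁴)/(8·36.0³·8) = 110.14 N/mm
Parallel: k_eq = 55.737 + 26 + 110.14 = 191.88 N/mm
F = k_eq·δ = 191.88·48 = 9210.1 N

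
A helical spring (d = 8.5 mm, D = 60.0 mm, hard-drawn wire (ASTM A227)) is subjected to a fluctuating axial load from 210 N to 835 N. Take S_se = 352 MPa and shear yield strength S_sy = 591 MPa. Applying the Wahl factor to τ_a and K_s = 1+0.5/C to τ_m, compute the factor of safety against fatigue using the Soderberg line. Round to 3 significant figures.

C = D/d = 60.0/8.5 = 7.0588; K_W = (4C−1)/(4C−4)+0.615/C = 1.2109; K_s = 1+0.5/C = 1.0708
F_a = (F_max−F_min)/2 = 312.5 N; F_m = (F_max+F_min)/2 = 522.5 N
τ_a = K_W·8F_aD/(πd³) = 1.2109 × 77.747 = 94.145 MPa
τ_m = K_s·8F_mD/(πd³) = 1.0708 × 129.99 = 139.2 MPa
Soderberg: 1/n_f = τ_a/S_se + τ_m/S_sy = 94.145/352 + 139.2/591 = 0.26746 + 0.23553 = 0.50299
n_f = 1/0.50299 = 1.988

1.99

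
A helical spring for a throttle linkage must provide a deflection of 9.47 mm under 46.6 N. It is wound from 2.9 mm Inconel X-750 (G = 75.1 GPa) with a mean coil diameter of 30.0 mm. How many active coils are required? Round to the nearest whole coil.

5

Required rate k = F/δ = 46.6/9.47 = 4.9208 N/mm
N_a = Gd⁴/(8D³k) = (75.1×10³ × 2.9⁴)/(8 × 30.0³ × 4.9208)
    = 5.31168e+06 / 1.06289e+06 = 4.997 → 5 coils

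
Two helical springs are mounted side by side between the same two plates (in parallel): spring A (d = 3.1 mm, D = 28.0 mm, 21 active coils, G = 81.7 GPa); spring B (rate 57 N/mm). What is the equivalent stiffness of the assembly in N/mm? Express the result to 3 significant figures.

59.0 N/mm

k_A = Gd⁴/(8D³N_a) = (81.7×10³)(3.1⁴)/(8·28.0³·21) = 2.0459 N/mm
Parallel: k_eq = 2.0459 + 57 = 59.046 N/mm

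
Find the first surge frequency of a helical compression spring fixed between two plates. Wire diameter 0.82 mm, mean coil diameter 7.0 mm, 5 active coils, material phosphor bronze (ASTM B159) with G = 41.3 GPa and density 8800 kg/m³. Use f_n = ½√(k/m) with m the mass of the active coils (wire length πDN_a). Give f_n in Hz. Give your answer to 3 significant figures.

816 Hz

k = Gd⁴/(8D³N_a) = (41.3×10³)(0.82⁴)/(8·7.0³·5) = 1.361 N/mm = 1361 N/m
Wire length L = πDN_a = π·7.0·5 = 109.96 mm
m = ρ·(πd²/4)·L = 8800 × 0.5281×10⁻⁶ m² × 0.10996 m = 0.000511 kg
f_n = ½√(k/m) = 0.5·√(1361/0.000511) = 0.5·√(2.6634e+06) = 815.99 Hz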